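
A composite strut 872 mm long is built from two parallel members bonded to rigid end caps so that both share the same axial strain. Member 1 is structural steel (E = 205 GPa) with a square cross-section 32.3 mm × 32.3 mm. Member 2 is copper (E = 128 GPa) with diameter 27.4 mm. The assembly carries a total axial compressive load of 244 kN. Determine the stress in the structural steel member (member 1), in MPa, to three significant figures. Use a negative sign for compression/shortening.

-173 MPa

A_1 = 1043 mm².
A_2 = 589.6 mm².
Equal strain + equilibrium ⇒ each member carries load in proportion to AE: A₁E₁ = 213900000 N, A₂E₂ = 75470000 N, ΣAE = 289300000 N.
σ₁ = P·E₁/ΣAE = -244000·205000/289300000 = -172.9 MPa.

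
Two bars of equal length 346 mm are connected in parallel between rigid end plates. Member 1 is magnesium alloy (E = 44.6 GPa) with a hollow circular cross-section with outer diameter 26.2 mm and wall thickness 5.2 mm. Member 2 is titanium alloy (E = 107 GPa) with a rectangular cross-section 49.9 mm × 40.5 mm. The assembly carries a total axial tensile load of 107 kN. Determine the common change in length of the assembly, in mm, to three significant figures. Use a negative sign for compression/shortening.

0.160 mm

A_1 = 343.1 mm².
A_2 = 2021 mm².
Equal strain + equilibrium ⇒ each member carries load in proportion to AE: A₁E₁ = 15300000 N, A₂E₂ = 216200000 N, ΣAE = 231500000 N.
δ = PL/ΣAE = 107000·346/231500000 = 0.1599 mm.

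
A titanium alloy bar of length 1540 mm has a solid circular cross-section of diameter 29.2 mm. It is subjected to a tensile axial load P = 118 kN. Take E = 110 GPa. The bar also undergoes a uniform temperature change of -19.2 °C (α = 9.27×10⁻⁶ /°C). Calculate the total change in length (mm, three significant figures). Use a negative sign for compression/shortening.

2.19 mm

A = 669.7 mm².
δ_mech = NL/(AE) = 118000·1540/(669.7·110000) = 2.467 mm.
δ_thermal = αLΔT = 9.27e-6·1540·-19.2 = -0.2741 mm.
δ = δ_mech + δ_thermal = 2.193 mm.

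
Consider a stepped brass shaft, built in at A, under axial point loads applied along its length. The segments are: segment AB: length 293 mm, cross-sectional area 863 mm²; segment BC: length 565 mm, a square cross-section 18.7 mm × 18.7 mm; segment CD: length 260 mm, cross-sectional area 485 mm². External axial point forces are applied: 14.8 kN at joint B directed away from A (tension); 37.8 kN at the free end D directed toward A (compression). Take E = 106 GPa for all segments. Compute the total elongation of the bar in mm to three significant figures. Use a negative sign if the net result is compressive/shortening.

Internal axial forces (sectioning from the free end, tension +): N_CD = -37.8 kN, N_BC = -37.8 kN, N_AB = -23 kN.
A_BC = 349.7 mm².
δ_AB = -23000·293/(863·106000) = -0.07367 mm
δ_BC = -37800·565/(349.7·106000) = -0.5762 mm
δ_CD = -37800·260/(485·106000) = -0.1912 mm
δ = Σδ_i = -0.841 mm.

-0.841 mm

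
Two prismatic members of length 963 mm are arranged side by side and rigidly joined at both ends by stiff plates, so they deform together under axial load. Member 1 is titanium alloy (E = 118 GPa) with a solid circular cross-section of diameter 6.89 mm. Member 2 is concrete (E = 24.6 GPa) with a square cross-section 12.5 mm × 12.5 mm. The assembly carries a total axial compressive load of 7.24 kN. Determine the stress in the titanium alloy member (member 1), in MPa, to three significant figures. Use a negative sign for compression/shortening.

-104 MPa

A_1 = 37.28 mm².
A_2 = 156.2 mm².
Equal strain + equilibrium ⇒ each member carries load in proportion to AE: A₁E₁ = 4400000 N, A₂E₂ = 3844000 N, ΣAE = 8243000 N.
σ₁ = P·E₁/ΣAE = -7240·118000/8243000 = -103.6 MPa.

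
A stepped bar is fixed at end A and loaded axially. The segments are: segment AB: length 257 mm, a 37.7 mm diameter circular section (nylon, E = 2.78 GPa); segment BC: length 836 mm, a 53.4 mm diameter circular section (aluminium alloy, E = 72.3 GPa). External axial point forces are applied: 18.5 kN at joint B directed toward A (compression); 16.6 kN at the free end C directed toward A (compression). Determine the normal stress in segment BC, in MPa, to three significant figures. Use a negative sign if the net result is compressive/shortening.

-7.41 MPa

Internal axial forces (sectioning from the free end, tension +): N_BC = -16.6 kN, N_AB = -35.1 kN.
A_BC = 2240 mm².
σ_BC = N_BC/A_BC = -16600/2240 = -7.412 MPa.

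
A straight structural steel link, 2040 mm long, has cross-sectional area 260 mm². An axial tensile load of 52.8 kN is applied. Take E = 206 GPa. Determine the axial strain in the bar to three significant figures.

σ = N/A = 203.1 MPa; ε = σ/E = 203.1/206000 = 9.858e-04.

9.86e-04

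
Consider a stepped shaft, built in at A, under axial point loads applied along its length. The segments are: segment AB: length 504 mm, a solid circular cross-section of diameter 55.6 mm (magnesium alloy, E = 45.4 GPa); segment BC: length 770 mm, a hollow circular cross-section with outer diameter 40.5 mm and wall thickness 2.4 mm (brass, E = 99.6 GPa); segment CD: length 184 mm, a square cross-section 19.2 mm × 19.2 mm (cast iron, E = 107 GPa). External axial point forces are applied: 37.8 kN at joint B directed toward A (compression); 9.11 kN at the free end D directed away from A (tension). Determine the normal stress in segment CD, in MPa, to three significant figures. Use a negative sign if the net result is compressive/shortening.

24.7 MPa

Internal axial forces (sectioning from the free end, tension +): N_CD = 9.11 kN, N_BC = 9.11 kN, N_AB = -28.69 kN.
A_CD = 368.6 mm².
σ_CD = N_CD/A_CD = 9110/368.6 = 24.71 MPa.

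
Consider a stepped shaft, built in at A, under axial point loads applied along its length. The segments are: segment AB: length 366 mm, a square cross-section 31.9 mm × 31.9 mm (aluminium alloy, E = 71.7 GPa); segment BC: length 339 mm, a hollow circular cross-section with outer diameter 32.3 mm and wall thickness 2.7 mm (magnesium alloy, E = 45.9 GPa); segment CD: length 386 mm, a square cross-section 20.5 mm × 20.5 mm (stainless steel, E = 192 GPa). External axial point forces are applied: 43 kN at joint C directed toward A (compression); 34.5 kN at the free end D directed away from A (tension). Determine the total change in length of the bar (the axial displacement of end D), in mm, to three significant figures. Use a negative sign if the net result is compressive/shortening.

-0.128 mm

Internal axial forces (sectioning from the free end, tension +): N_CD = 34.5 kN, N_BC = -8.5 kN, N_AB = -8.5 kN.
A_AB = 1018 mm².
A_BC = 251.1 mm².
A_CD = 420.2 mm².
δ_AB = -8500·366/(1018·71700) = -0.04264 mm
δ_BC = -8500·339/(251.1·45900) = -0.25 mm
δ_CD = 34500·386/(420.2·192000) = 0.165 mm
δ = Σδ_i = -0.1276 mm.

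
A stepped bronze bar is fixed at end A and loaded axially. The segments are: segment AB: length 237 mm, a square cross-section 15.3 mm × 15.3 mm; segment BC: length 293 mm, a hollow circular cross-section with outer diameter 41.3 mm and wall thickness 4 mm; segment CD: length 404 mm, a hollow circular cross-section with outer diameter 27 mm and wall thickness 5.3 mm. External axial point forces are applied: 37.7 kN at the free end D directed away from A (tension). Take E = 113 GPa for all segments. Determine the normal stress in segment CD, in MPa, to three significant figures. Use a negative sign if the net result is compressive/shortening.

Internal axial forces (sectioning from the free end, tension +): N_CD = 37.7 kN, N_BC = 37.7 kN, N_AB = 37.7 kN.
A_CD = 361.3 mm².
σ_CD = N_CD/A_CD = 37700/361.3 = 104.3 MPa.

104 MPa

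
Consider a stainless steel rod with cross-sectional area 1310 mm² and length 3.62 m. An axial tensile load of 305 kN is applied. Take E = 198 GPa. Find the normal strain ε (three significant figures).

0.00118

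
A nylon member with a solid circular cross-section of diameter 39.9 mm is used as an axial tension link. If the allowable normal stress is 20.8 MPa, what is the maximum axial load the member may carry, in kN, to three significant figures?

A = 1250 mm².
P_max = σ_allow · A = 20.8 · 1250 = 26010 N = 26.01 kN.

26.0 kN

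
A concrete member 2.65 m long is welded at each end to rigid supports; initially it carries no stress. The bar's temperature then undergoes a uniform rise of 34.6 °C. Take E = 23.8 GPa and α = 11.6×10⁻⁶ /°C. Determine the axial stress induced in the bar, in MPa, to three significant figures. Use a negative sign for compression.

-9.55 MPa

Free thermal expansion αLΔT = 11.6e-6 · 2650 · 34.6 = 1.064 mm.
The walls impose strain ε = −(1.064)/2650 = -4.0136e-04; σ = Eε = 23800 · -4.0136e-04 = -9.552 MPa.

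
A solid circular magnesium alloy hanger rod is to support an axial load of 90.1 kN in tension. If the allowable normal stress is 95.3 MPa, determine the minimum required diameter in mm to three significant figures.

Required area A ≥ P/σ_allow = 90100/95.3 = 945.4 mm².
For a solid circular section, d ≥ √(4A/π) = 34.7 mm.

34.7 mm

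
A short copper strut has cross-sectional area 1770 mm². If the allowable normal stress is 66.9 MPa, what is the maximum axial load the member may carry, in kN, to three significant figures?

P_max = σ_allow · A = 66.9 · 1770 = 118400 N = 118.4 kN.

118 kN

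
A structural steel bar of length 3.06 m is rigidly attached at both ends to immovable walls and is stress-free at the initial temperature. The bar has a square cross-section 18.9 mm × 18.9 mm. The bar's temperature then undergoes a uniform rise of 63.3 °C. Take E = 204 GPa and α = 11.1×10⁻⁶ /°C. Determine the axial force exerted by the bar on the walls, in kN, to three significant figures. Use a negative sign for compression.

Free thermal expansion αLΔT = 11.1e-6 · 3060 · 63.3 = 2.15 mm.
The walls impose strain ε = −(2.15)/3060 = -7.0263e-04; σ = Eε = 204000 · -7.0263e-04 = -143.3 MPa.
Wall reaction R = σ·A = -143.3·357.2 = -51200 N = -51.2 kN.

-51.2 kN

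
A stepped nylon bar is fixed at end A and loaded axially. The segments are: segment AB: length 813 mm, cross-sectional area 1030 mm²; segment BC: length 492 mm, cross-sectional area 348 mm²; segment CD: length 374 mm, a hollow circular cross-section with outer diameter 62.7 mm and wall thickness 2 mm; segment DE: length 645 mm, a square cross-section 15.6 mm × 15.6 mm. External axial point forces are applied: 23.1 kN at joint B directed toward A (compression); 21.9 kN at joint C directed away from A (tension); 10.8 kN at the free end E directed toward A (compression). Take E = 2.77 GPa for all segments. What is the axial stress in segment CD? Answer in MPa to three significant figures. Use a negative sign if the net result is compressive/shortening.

-28.3 MPa

Internal axial forces (sectioning from the free end, tension +): N_DE = -10.8 kN, N_CD = -10.8 kN, N_BC = 11.1 kN, N_AB = -12 kN.
A_CD = 381.4 mm².
σ_CD = N_CD/A_CD = -10800/381.4 = -28.32 MPa.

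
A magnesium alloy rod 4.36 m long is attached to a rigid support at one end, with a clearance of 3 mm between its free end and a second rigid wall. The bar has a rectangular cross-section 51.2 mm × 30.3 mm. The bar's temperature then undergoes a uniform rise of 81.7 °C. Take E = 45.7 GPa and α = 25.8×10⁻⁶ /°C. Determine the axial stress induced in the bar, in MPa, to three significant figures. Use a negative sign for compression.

-64.9 MPa

Free thermal expansion αLΔT = 25.8e-6 · 4360 · 81.7 = 9.19 mm.
The walls engage after the gap closes; constrained expansion = 9.19 − 3 = 6.19 mm.
The walls impose strain ε = −(6.19)/4360 = -1.4198e-03; σ = Eε = 45700 · -1.4198e-03 = -64.88 MPa.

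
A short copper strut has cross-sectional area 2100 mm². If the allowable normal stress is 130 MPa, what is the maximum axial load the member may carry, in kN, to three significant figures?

P_max = σ_allow · A = 130 · 2100 = 273000 N = 273 kN.

273 kN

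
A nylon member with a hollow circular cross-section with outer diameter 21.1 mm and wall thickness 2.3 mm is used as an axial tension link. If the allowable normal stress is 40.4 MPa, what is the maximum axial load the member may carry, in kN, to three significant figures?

5.49 kN

A = 135.8 mm².
P_max = σ_allow · A = 40.4 · 135.8 = 5488 N = 5.488 kN.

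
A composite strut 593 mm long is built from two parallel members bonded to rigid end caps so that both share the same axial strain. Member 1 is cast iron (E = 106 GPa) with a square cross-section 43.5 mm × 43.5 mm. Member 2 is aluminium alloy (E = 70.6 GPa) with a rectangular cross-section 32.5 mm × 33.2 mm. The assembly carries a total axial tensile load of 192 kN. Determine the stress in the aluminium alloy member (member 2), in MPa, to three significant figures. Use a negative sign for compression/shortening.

49.0 MPa

A_1 = 1892 mm².
A_2 = 1079 mm².
Equal strain + equilibrium ⇒ each member carries load in proportion to AE: A₁E₁ = 200600000 N, A₂E₂ = 76180000 N, ΣAE = 276800000 N.
σ₂ = P·E₂/ΣAE = 192000·70600/276800000 = 48.98 MPa.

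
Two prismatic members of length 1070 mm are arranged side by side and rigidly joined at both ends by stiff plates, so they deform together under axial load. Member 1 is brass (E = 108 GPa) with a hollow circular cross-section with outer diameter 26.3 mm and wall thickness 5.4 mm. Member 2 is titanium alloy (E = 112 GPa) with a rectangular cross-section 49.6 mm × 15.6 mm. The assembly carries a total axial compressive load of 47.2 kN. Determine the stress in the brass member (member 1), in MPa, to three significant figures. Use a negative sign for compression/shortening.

-40.8 MPa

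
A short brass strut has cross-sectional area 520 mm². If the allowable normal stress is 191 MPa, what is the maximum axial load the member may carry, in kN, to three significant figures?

99.3 kN

P_max = σ_allow · A = 191 · 520 = 99320 N = 99.32 kN.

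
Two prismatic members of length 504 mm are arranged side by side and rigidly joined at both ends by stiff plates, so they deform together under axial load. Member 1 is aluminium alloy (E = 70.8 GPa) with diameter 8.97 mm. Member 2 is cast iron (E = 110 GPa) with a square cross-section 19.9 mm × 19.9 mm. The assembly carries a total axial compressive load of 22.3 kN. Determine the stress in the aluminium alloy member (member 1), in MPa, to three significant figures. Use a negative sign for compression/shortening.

-32.9 MPa

A_1 = 63.19 mm².
A_2 = 396 mm².
Equal strain + equilibrium ⇒ each member carries load in proportion to AE: A₁E₁ = 4474000 N, A₂E₂ = 43560000 N, ΣAE = 48040000 N.
σ₁ = P·E₁/ΣAE = -22300·70800/48040000 = -32.87 MPa.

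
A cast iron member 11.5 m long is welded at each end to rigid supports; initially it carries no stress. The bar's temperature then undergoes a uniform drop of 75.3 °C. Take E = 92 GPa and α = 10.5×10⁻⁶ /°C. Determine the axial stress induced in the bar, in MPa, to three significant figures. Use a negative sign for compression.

Free thermal expansion αLΔT = 10.5e-6 · 11500 · -75.3 = -9.092 mm.
The walls impose strain ε = −(-9.092)/11500 = 7.9065e-04; σ = Eε = 92000 · 7.9065e-04 = 72.74 MPa.

72.7 MPa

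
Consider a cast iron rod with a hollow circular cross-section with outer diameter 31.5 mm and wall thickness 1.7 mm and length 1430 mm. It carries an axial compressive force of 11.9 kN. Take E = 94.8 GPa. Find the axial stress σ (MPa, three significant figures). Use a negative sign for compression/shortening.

A = 159.2 mm².
σ = N/A = -11900/159.2 = -74.77 MPa.

-74.8 MPa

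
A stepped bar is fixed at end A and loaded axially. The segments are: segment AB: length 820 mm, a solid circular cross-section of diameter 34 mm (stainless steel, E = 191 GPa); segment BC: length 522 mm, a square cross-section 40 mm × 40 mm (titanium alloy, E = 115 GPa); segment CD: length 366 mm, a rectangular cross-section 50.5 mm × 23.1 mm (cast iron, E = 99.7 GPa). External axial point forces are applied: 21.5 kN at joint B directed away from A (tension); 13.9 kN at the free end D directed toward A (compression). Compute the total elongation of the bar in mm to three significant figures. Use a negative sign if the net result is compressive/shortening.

-0.0472 mm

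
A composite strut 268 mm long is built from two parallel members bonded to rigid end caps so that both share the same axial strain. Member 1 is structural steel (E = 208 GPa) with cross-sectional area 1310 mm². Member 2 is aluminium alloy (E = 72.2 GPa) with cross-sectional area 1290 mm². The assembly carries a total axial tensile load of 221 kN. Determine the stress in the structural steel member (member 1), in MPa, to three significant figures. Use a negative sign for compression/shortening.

126 MPa

Equal strain + equilibrium ⇒ each member carries load in proportion to AE: A₁E₁ = 272500000 N, A₂E₂ = 93140000 N, ΣAE = 365600000 N.
σ₁ = P·E₁/ΣAE = 221000·208000/365600000 = 125.7 MPa.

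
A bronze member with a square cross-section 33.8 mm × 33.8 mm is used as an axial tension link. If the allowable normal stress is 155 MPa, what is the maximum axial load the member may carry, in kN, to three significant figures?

177 kN

A = 1142 mm².
P_max = σ_allow · A = 155 · 1142 = 177100 N = 177.1 kN.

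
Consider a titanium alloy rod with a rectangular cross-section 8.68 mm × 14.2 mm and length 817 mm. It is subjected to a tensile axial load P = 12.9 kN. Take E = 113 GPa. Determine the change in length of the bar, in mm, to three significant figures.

0.757 mm

A = 123.3 mm².
δ_mech = NL/(AE) = 12900·817/(123.3·113000) = 0.7567 mm.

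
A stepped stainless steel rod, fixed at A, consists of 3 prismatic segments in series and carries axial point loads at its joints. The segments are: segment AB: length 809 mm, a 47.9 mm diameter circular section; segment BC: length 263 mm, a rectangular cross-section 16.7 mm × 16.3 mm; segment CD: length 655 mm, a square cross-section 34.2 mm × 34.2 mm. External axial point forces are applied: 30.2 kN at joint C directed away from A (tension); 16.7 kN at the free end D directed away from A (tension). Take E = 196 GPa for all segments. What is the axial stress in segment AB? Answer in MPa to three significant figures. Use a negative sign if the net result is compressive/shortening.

Internal axial forces (sectioning from the free end, tension +): N_CD = 16.7 kN, N_BC = 46.9 kN, N_AB = 46.9 kN.
A_AB = 1802 mm².
σ_AB = N_AB/A_AB = 46900/1802 = 26.03 MPa.

26.0 MPa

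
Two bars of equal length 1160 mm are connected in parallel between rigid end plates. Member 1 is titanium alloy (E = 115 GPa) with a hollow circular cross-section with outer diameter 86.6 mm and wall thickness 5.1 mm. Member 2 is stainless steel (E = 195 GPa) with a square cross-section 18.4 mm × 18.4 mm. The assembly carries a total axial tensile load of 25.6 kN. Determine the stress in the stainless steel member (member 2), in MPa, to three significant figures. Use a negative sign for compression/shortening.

23.1 MPa

A_1 = 1306 mm².
A_2 = 338.6 mm².
Equal strain + equilibrium ⇒ each member carries load in proportion to AE: A₁E₁ = 150200000 N, A₂E₂ = 66020000 N, ΣAE = 216200000 N.
σ₂ = P·E₂/ΣAE = 25600·195000/216200000 = 23.09 MPa.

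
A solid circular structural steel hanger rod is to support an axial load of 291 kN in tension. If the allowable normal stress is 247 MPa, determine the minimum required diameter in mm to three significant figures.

Required area A ≥ P/σ_allow = 291000/247 = 1178 mm².
For a solid circular section, d ≥ √(4A/π) = 38.73 mm.

38.7 mm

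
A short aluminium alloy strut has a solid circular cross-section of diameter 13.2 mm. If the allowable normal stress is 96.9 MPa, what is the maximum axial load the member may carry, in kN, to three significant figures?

A = 136.8 mm².
P_max = σ_allow · A = 96.9 · 136.8 = 13260 N = 13.26 kN.

13.3 kN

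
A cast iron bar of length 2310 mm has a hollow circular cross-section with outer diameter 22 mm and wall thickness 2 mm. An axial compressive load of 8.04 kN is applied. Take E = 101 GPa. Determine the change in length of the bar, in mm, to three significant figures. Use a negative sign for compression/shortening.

A = 125.7 mm².
δ_mech = NL/(AE) = -8040·2310/(125.7·101000) = -1.463 mm.

-1.46 mm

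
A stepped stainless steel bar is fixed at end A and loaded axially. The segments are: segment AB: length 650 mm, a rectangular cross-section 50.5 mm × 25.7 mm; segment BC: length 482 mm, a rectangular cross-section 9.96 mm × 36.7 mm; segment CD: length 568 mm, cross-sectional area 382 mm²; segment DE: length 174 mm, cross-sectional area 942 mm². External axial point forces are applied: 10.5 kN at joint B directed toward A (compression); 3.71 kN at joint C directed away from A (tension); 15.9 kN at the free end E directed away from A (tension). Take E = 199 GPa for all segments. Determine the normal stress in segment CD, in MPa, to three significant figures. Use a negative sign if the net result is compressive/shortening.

41.6 MPa

Internal axial forces (sectioning from the free end, tension +): N_DE = 15.9 kN, N_CD = 15.9 kN, N_BC = 19.61 kN, N_AB = 9.11 kN.
σ_CD = N_CD/A_CD = 15900/382 = 41.62 MPa.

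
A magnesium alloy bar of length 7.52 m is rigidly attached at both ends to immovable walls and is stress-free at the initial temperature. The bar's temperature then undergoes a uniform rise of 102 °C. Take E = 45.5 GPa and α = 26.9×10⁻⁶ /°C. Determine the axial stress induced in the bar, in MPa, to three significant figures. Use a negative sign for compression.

-125 MPa

Free thermal expansion αLΔT = 26.9e-6 · 7520 · 102 = 20.63 mm.
The walls impose strain ε = −(20.63)/7520 = -2.7438e-03; σ = Eε = 45500 · -2.7438e-03 = -124.8 MPa.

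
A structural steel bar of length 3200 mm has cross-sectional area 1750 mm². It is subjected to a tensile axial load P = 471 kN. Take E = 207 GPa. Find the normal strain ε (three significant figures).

σ = N/A = 269.1 MPa; ε = σ/E = 269.1/207000 = 1.300e-03.

0.00130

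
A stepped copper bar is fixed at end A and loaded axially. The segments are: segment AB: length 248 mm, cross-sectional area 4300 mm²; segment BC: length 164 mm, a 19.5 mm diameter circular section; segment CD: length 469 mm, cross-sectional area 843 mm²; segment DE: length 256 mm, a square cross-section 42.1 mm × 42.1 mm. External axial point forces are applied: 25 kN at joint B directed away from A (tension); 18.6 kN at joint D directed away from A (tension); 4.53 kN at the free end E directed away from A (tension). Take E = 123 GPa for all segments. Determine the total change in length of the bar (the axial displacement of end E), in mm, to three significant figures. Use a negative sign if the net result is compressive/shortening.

0.236 mm

Internal axial forces (sectioning from the free end, tension +): N_DE = 4.53 kN, N_CD = 23.13 kN, N_BC = 23.13 kN, N_AB = 48.13 kN.
A_BC = 298.6 mm².
A_DE = 1772 mm².
δ_AB = 48130·248/(4300·123000) = 0.02257 mm
δ_BC = 23130·164/(298.6·123000) = 0.1033 mm
δ_CD = 23130·469/(843·123000) = 0.1046 mm
δ_DE = 4530·256/(1772·123000) = 0.005319 mm
δ = Σδ_i = 0.2358 mm.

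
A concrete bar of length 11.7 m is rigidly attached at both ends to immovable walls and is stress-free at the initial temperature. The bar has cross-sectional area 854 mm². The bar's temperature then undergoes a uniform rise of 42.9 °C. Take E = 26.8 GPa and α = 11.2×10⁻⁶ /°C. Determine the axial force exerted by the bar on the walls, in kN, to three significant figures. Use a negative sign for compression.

Free thermal expansion αLΔT = 11.2e-6 · 11700 · 42.9 = 5.622 mm.
The walls impose strain ε = −(5.622)/11700 = -4.8048e-04; σ = Eε = 26800 · -4.8048e-04 = -12.88 MPa.
Wall reaction R = σ·A = -12.88·854 = -11000 N = -11 kN.

-11.0 kN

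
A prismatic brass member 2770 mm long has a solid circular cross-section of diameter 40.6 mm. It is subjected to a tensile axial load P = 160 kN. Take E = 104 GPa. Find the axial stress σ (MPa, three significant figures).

A = 1295 mm².
σ = N/A = 160000/1295 = 123.6 MPa.

124 MPa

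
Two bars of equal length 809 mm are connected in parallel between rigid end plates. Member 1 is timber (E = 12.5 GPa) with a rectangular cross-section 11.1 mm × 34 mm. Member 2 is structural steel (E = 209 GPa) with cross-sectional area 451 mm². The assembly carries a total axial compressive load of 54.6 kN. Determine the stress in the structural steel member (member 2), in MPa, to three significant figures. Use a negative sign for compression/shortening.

A_1 = 377.4 mm².
Equal strain + equilibrium ⇒ each member carries load in proportion to AE: A₁E₁ = 4718000 N, A₂E₂ = 94260000 N, ΣAE = 98980000 N.
σ₂ = P·E₂/ΣAE = -54600·209000/98980000 = -115.3 MPa.

-115 MPa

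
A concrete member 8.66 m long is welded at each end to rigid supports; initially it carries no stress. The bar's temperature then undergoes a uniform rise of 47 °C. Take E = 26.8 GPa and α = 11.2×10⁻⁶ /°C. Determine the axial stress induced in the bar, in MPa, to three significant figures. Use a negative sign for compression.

Free thermal expansion αLΔT = 11.2e-6 · 8660 · 47 = 4.559 mm.
The walls impose strain ε = −(4.559)/8660 = -5.2640e-04; σ = Eε = 26800 · -5.2640e-04 = -14.11 MPa.

-14.1 MPa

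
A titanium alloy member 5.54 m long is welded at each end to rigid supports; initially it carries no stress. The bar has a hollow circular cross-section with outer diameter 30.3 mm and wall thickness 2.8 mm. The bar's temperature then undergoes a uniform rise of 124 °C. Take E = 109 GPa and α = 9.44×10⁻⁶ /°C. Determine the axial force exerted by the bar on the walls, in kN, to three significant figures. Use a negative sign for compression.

-30.9 kN

Free thermal expansion αLΔT = 9.44e-6 · 5540 · 124 = 6.485 mm.
The walls impose strain ε = −(6.485)/5540 = -1.1706e-03; σ = Eε = 109000 · -1.1706e-03 = -127.6 MPa.
Wall reaction R = σ·A = -127.6·241.9 = -30860 N = -30.86 kN.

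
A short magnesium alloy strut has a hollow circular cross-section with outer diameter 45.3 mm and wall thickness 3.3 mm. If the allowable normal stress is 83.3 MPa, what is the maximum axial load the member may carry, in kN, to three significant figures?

A = 435.4 mm².
P_max = σ_allow · A = 83.3 · 435.4 = 36270 N = 36.27 kN.

36.3 kN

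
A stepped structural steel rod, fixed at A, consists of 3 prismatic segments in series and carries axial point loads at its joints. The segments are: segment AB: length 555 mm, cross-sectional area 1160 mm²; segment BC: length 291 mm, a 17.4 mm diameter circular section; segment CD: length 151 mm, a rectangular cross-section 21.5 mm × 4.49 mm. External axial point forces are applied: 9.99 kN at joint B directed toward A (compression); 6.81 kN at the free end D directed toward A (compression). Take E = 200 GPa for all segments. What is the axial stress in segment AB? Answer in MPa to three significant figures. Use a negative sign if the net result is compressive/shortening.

-14.5 MPa

Internal axial forces (sectioning from the free end, tension +): N_CD = -6.81 kN, N_BC = -6.81 kN, N_AB = -16.8 kN.
σ_AB = N_AB/A_AB = -16800/1160 = -14.48 MPa.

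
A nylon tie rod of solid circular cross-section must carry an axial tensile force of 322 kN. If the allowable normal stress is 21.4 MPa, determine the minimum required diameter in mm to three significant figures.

Required area A ≥ P/σ_allow = 322000/21.4 = 15050 mm².
For a solid circular section, d ≥ √(4A/π) = 138.4 mm.

138 mm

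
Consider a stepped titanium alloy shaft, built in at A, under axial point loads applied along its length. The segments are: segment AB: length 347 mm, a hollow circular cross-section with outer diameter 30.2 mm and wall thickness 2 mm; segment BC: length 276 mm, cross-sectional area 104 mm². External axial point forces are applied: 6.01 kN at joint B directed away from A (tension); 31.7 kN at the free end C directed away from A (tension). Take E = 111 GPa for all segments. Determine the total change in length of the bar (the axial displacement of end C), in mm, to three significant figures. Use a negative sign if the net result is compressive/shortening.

1.42 mm

Internal axial forces (sectioning from the free end, tension +): N_BC = 31.7 kN, N_AB = 37.71 kN.
A_AB = 177.2 mm².
δ_AB = 37710·347/(177.2·111000) = 0.6653 mm
δ_BC = 31700·276/(104·111000) = 0.7579 mm
δ = Σδ_i = 1.423 mm.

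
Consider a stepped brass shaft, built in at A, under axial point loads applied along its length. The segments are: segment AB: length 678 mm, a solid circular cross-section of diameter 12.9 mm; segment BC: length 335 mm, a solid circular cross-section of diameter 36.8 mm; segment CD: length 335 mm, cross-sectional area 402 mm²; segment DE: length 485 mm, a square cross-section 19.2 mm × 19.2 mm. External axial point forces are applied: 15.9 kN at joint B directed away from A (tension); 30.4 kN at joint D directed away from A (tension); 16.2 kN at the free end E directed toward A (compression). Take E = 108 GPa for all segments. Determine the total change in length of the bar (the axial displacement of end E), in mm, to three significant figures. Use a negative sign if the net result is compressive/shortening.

1.40 mm

Internal axial forces (sectioning from the free end, tension +): N_DE = -16.2 kN, N_CD = 14.2 kN, N_BC = 14.2 kN, N_AB = 30.1 kN.
A_AB = 130.7 mm².
A_BC = 1064 mm².
A_DE = 368.6 mm².
δ_AB = 30100·678/(130.7·108000) = 1.446 mm
δ_BC = 14200·335/(1064·108000) = 0.04141 mm
δ_CD = 14200·335/(402·108000) = 0.1096 mm
δ_DE = -16200·485/(368.6·108000) = -0.1973 mm
δ = Σδ_i = 1.399 mm.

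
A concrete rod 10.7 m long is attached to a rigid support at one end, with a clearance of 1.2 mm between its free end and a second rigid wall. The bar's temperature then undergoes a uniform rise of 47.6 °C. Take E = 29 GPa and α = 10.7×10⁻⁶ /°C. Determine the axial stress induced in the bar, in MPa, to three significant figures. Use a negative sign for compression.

Free thermal expansion αLΔT = 10.7e-6 · 10700 · 47.6 = 5.45 mm.
The walls engage after the gap closes; constrained expansion = 5.45 − 1.2 = 4.25 mm.
The walls impose strain ε = −(4.25)/10700 = -3.9717e-04; σ = Eε = 29000 · -3.9717e-04 = -11.52 MPa.

-11.5 MPa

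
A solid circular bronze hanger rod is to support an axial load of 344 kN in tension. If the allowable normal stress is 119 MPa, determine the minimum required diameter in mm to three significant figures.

Required area A ≥ P/σ_allow = 344000/119 = 2891 mm².
For a solid circular section, d ≥ √(4A/π) = 60.67 mm.

60.7 mm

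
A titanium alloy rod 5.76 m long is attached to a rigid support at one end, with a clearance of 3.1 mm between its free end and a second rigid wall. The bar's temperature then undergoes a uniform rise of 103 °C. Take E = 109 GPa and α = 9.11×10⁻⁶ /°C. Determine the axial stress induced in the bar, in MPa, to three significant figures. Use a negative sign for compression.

Free thermal expansion αLΔT = 9.11e-6 · 5760 · 103 = 5.405 mm.
The walls engage after the gap closes; constrained expansion = 5.405 − 3.1 = 2.305 mm.
The walls impose strain ε = −(2.305)/5760 = -4.0014e-04; σ = Eε = 109000 · -4.0014e-04 = -43.61 MPa.

-43.6 MPa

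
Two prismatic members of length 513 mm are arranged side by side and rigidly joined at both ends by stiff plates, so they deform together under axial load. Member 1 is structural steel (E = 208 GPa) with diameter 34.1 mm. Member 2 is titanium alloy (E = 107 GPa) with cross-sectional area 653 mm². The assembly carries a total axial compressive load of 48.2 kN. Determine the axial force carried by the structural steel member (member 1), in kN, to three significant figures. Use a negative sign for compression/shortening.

A_1 = 913.3 mm².
Equal strain + equilibrium ⇒ each member carries load in proportion to AE: A₁E₁ = 190000000 N, A₂E₂ = 69870000 N, ΣAE = 259800000 N.
F₁ = P·A₁E₁/ΣAE = -48200·190000000/259800000 = -35240 N.

-35.2 kN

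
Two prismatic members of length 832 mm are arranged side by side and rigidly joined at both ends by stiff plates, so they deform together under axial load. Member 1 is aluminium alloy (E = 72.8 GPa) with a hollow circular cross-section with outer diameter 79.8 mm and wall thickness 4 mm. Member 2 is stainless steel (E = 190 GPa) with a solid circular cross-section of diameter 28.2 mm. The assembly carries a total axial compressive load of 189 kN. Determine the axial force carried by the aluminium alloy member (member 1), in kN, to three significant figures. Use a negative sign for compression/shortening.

-69.7 kN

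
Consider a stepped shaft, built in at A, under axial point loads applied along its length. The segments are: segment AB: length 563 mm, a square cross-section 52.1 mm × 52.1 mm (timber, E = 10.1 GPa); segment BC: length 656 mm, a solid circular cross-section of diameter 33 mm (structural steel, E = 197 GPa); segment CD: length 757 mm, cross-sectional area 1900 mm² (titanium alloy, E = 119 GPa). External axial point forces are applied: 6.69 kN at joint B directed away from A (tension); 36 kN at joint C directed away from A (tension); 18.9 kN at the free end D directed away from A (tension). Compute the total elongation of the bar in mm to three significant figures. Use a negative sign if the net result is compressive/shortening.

Internal axial forces (sectioning from the free end, tension +): N_CD = 18.9 kN, N_BC = 54.9 kN, N_AB = 61.59 kN.
A_AB = 2714 mm².
A_BC = 855.3 mm².
δ_AB = 61590·563/(2714·10100) = 1.265 mm
δ_BC = 54900·656/(855.3·197000) = 0.2137 mm
δ_CD = 18900·757/(1900·119000) = 0.06328 mm
δ = Σδ_i = 1.542 mm.

1.54 mm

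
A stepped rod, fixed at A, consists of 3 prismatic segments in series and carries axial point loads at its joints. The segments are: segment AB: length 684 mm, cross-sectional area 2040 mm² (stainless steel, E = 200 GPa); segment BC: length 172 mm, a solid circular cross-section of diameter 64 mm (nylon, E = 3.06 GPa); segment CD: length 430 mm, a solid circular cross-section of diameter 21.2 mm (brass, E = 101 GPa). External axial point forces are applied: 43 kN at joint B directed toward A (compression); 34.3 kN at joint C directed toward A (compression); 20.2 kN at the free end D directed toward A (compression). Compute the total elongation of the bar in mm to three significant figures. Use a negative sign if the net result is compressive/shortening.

Internal axial forces (sectioning from the free end, tension +): N_CD = -20.2 kN, N_BC = -54.5 kN, N_AB = -97.5 kN.
A_BC = 3217 mm².
A_CD = 353 mm².
δ_AB = -97500·684/(2040·200000) = -0.1635 mm
δ_BC = -54500·172/(3217·3060) = -0.9523 mm
δ_CD = -20200·430/(353·101000) = -0.2436 mm
δ = Σδ_i = -1.359 mm.

-1.36 mm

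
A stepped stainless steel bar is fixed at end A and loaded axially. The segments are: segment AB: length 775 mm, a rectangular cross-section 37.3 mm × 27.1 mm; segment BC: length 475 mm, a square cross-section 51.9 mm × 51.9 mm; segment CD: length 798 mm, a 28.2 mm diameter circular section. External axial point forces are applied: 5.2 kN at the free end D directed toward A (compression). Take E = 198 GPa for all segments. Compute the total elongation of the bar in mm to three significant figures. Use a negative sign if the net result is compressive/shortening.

-0.0583 mm

Internal axial forces (sectioning from the free end, tension +): N_CD = -5.2 kN, N_BC = -5.2 kN, N_AB = -5.2 kN.
A_AB = 1011 mm².
A_BC = 2694 mm².
A_CD = 624.6 mm².
δ_AB = -5200·775/(1011·198000) = -0.02014 mm
δ_BC = -5200·475/(2694·198000) = -0.004631 mm
δ_CD = -5200·798/(624.6·198000) = -0.03355 mm
δ = Σδ_i = -0.05832 mm.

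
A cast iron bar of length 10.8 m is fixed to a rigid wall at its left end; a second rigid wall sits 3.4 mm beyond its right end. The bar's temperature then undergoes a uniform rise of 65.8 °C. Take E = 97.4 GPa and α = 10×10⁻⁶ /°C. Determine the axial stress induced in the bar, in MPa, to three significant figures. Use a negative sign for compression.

Free thermal expansion αLΔT = 10e-6 · 10800 · 65.8 = 7.106 mm.
The walls engage after the gap closes; constrained expansion = 7.106 − 3.4 = 3.706 mm.
The walls impose strain ε = −(3.706)/10800 = -3.4319e-04; σ = Eε = 97400 · -3.4319e-04 = -33.43 MPa.

-33.4 MPa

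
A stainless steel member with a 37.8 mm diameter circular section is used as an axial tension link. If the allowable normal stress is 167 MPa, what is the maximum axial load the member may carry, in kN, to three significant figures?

187 kN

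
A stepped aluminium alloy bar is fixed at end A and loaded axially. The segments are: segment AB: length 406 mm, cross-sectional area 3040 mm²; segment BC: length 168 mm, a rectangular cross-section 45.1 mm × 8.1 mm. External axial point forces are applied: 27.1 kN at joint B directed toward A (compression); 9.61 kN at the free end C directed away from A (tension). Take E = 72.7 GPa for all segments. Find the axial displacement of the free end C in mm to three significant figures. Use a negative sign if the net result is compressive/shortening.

0.0287 mm

Internal axial forces (sectioning from the free end, tension +): N_BC = 9.61 kN, N_AB = -17.49 kN.
A_BC = 365.3 mm².
δ_AB = -17490·406/(3040·72700) = -0.03213 mm
δ_BC = 9610·168/(365.3·72700) = 0.06079 mm
δ = Σδ_i = 0.02866 mm.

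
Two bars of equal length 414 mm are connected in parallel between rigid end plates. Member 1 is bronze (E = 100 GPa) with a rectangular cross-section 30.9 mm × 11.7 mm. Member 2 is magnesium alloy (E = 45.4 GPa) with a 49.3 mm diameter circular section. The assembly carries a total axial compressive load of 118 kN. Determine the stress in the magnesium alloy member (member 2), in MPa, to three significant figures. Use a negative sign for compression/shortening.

A_1 = 361.5 mm².
A_2 = 1909 mm².
Equal strain + equilibrium ⇒ each member carries load in proportion to AE: A₁E₁ = 36150000 N, A₂E₂ = 86660000 N, ΣAE = 122800000 N.
σ₂ = P·E₂/ΣAE = -118000·45400/122800000 = -43.62 MPa.

-43.6 MPa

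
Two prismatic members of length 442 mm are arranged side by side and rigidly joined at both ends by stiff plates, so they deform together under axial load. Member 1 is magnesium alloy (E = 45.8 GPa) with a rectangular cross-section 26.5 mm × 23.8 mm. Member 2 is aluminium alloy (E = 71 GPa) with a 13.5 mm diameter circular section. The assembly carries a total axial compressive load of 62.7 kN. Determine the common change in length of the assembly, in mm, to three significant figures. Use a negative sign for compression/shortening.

-0.710 mm

A_1 = 630.7 mm².
A_2 = 143.1 mm².
Equal strain + equilibrium ⇒ each member carries load in proportion to AE: A₁E₁ = 28890000 N, A₂E₂ = 10160000 N, ΣAE = 39050000 N.
δ = PL/ΣAE = -62700·442/39050000 = -0.7097 mm.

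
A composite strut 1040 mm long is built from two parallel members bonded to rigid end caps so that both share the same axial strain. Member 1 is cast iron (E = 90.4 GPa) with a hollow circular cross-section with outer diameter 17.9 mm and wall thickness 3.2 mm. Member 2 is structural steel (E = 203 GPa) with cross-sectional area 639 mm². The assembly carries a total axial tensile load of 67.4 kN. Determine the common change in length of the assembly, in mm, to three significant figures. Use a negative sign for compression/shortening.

0.490 mm

A_1 = 147.8 mm².
Equal strain + equilibrium ⇒ each member carries load in proportion to AE: A₁E₁ = 13360000 N, A₂E₂ = 129700000 N, ΣAE = 143100000 N.
δ = PL/ΣAE = 67400·1040/143100000 = 0.4899 mm.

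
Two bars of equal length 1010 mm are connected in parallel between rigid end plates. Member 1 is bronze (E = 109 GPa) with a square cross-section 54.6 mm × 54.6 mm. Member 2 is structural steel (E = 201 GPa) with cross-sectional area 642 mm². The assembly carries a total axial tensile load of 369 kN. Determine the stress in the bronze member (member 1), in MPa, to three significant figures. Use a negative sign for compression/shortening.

A_1 = 2981 mm².
Equal strain + equilibrium ⇒ each member carries load in proportion to AE: A₁E₁ = 324900000 N, A₂E₂ = 129000000 N, ΣAE = 454000000 N.
σ₁ = P·E₁/ΣAE = 369000·109000/454000000 = 88.59 MPa.

88.6 MPa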